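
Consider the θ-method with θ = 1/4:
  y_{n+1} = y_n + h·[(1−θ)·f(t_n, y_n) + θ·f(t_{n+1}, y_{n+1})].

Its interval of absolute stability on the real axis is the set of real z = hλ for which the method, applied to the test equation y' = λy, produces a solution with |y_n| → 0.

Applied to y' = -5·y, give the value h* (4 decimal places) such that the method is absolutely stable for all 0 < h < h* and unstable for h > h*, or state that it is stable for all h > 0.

On y'=λy, z=hλ:
  y_{n+1} = y_n + z·[3/4·y_n + 1/4·y_{n+1}] ⇒ (1 − 1/4z)y_{n+1} = (1 + 3/4z)y_n
  R(z) = (1 + 3/4z)/(1 − 1/4z).

Find x<0 with |R(x)|<1.
x=-0.89: |R|=0.2720
R=−1: 1+3/4x = −1+1/4x ⇒ -1/2x=2 ⇒ x=2/(-1/2)=-4.0000
Confirm numerically:
  x=-2.365: |R|=0.48625 <1
  x=-2.227: |R|=0.43054 <1
  x=-1.725: |R|=0.20524 <1
  x=-4.439: |R|=1.10404 >1
  x=-4.130: |R|=1.03198 >1
  x=-4.122: |R|=1.03004 >1
Interval (-4.0000, 0).

(-4.0000,0); λ=-5 ⇒ h* = (4)/5 = 0.8000.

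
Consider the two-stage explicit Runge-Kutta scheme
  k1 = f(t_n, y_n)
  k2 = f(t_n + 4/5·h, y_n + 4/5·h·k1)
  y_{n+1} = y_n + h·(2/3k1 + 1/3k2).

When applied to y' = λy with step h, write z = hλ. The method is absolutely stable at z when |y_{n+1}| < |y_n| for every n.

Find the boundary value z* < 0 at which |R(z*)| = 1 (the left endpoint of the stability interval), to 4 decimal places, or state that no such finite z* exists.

z* = -3.7500.

Set f=λy, z=hλ:
  k1=λy_n ⇒ h·k1=z·y_n;  k2=λ(1+4/5z)y_n ⇒ h·k2=z(1+4/5z)y_n
  y_{n+1}/y_n = 1 + 2/3z + 1/3z(1+4/5z) = 1 + z + 4/15z²
  R(z) = 1 + z + 4/15z².

Find x<0 with |R(x)|<1.
x=-1.5: |R|=0.1000
R=1: x+4/15x²=0 ⇒ x=−15/4=-3.7500; min R=1−1/(4·4/15)=0.0625>−1
Confirm numerically:
  x=-3.136: |R|=0.48653 <1
  x=-2.477: |R|=0.15914 <1
  x=-2.294: |R|=0.10932 <1
  x=-4.150: |R|=1.44267 >1
  x=-3.899: |R|=1.15492 >1
  x=-3.802: |R|=1.05272 >1
Stable set (-3.7500, 0).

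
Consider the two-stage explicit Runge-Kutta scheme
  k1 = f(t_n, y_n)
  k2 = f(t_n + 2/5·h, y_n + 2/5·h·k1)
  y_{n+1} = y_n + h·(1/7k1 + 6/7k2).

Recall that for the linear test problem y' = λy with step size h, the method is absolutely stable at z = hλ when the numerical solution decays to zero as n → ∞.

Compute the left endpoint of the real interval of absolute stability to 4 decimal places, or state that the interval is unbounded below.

z* = -2.9167.

On y'=λy, z=hλ:
  k1=λy_n ⇒ h·k1=z·y_n;  k2=λ(1+2/5z)y_n ⇒ h·k2=z(1+2/5z)y_n
  y_{n+1}/y_n = 1 + 1/7z + 6/7z(1+2/5z) = 1 + z + 12/35z²
  so R(z) = 1 + z + 12/35z².

Need |R(x)|<1, x<0.
x=-0.97: |R|=0.3526
R=1: x+12/35x²=0 ⇒ x=−35/12=-2.9167; min R=1−1/(4·12/35)=0.2708>−1
Confirm numerically:
  x=-2.725: |R|=0.82093 <1
  x=-2.681: |R|=0.78338 <1
  x=-2.676: |R|=0.77919 <1
  x=-3.353: |R|=1.50161 >1
  x=-3.089: |R|=1.18252 >1
Interval (-2.9167, 0).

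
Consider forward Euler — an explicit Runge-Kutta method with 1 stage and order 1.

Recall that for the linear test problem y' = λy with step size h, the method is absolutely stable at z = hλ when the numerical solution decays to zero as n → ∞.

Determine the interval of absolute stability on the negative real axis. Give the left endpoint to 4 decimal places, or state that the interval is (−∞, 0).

On y'=λy, z=hλ:
  order 1, 1-stage ⇒ R(z)=1+z
  (e.g. R(-1.73)=-0.73000, |R|=0.73000)

Find x<0 with |R(x)|<1.
x=-1.73: |R|=0.7300
|R(-1.75)|=0.7500 |R(-0.57)|=0.4300 |R(-0.55)|=0.4500
Bisect:
  x_lo=-2.6989 |R|=1.6989  x_hi=-0.0500 |R|=0.9500
  mid=-1.37447 |R|=0.37447 →hi
  mid=-2.03669 |R|=1.03669 →lo
  mid=-1.70558 |R|=0.70558 →hi
  mid=-1.87113 |R|=0.87113 →hi
  mid=-1.95391 |R|=0.95391 →hi
  mid=-1.99530 |R|=0.99530 →hi
  mid=-2.01599 |R|=1.01599 →lo
  mid=-2.00565 |R|=1.00565 →lo
  ...
  [-2.00015,-1.99999] ⇒ x*=-2.0000
Stable set (-2.0000, 0).

(-2.0000, 0).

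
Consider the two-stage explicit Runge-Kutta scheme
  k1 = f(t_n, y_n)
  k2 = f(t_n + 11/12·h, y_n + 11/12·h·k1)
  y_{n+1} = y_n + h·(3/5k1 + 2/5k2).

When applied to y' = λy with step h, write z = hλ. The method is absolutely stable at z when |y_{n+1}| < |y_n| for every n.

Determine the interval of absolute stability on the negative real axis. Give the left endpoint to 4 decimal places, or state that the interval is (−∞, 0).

z∈(-2.7273,0).

Test eqn y'=λy, z=hλ:
  k1=λy_n ⇒ h·k1=z·y_n;  k2=λ(1+11/12z)y_n ⇒ h·k2=z(1+11/12z)y_n
  y_{n+1}/y_n = 1 + 3/5z + 2/5z(1+11/12z) = 1 + z + 11/30z²
  ⇒ R(z) = 1 + z + 11/30z².

Boundary: |R(x)|=1, x<0.
x=-0.57: |R|=0.5491
R=1: x+11/30x²=0 ⇒ x=−30/11=-2.7273; min R=1−1/(4·11/30)=0.3182>−1
Confirm numerically:
  x=-2.299: |R|=0.63898 <1
  x=-1.656: |R|=0.34952 <1
  x=-1.624: |R|=0.34304 <1
  x=-3.130: |R|=1.46220 >1
  x=-2.947: |R|=1.23743 >1
Interval (-2.7273, 0).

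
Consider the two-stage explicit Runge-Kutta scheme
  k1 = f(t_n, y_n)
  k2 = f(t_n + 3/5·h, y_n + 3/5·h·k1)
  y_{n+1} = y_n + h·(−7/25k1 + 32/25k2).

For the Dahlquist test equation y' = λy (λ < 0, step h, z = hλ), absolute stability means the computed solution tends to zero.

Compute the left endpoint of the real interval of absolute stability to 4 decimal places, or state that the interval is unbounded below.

left endpoint -1.3021.

Test eqn y'=λy, z=hλ:
  k1=λy_n ⇒ h·k1=z·y_n;  k2=λ(1+3/5z)y_n ⇒ h·k2=z(1+3/5z)y_n
  y_{n+1}/y_n = 1 − 7/25z + 32/25z(1+3/5z) = 1 + z + 96/125z²
  so R(z) = 1 + z + 96/125z².

Solve |R(x)|<1 on ℝ⁻.
x=-1.6: |R|=1.3661
R=1: x+96/125x²=0 ⇒ x=−125/96=-1.3021; min R=1−1/(4·96/125)=0.6745>−1
Confirm numerically:
  x=-0.952: |R|=0.74404 <1
  x=-0.923: |R|=0.73128 <1
  x=-0.821: |R|=0.69666 <1
  x=-0.659: |R|=0.67453 <1
  x=-1.479: |R|=1.20095 >1
  x=-1.340: |R|=1.03902 >1
So |R|<1 on (-1.3021, 0).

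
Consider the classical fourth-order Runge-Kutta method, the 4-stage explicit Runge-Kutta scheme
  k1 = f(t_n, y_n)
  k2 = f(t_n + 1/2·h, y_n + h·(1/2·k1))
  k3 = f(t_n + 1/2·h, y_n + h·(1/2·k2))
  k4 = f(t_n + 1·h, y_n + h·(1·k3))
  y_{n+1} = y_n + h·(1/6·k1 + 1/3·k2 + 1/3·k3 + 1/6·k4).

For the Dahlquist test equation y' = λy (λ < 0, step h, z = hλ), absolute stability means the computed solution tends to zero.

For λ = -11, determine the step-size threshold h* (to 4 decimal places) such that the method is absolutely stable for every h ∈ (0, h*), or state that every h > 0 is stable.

On y'=λy, z=hλ:
  order 4, 4-stage ⇒ R(z)=1+z+z^2/2+z^3/6+z^4/24
  (e.g. R(-0.45)=0.63777, |R|=0.63777)

Need |R(x)|<1, x<0.
x=-0.45: |R|=0.6378
|R(-2.66)|=0.8270 |R(-1.04)|=0.3621 |R(-0.53)|=0.5889
Bisect:
  x_lo=-3.2234 |R|=1.8880  x_hi=-0.0655 |R|=0.9366
  mid=-1.64445 |R|=0.27120 →hi
  mid=-2.43391 |R|=0.58721 →hi
  mid=-2.82865 |R|=1.06736 →lo
  mid=-2.63128 |R|=0.79156 →hi
  mid=-2.72996 |R|=0.91973 →hi
  mid=-2.77931 |R|=0.99101 →hi
  mid=-2.80398 |R|=1.02853 →lo
  mid=-2.79164 |R|=1.00961 →lo
  mid=-2.78547 |R|=1.00027 →lo
  ...
  [-2.78547,-2.78528] ⇒ x*=-2.7853
Stable set (-2.7853, 0).

(-2.7853,0); λ=-11 ⇒ h* = 0.2532.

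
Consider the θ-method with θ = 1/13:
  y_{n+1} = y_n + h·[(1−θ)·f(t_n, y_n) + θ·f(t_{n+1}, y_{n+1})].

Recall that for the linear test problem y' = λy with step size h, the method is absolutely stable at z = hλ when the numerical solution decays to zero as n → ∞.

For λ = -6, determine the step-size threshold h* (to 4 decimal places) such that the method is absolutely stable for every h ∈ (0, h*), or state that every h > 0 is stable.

On y'=λy, z=hλ:
  y_{n+1} = y_n + z·[12/13·y_n + 1/13·y_{n+1}] ⇒ (1 − 1/13z)y_{n+1} = (1 + 12/13z)y_n
  Hence R(z) = (1 + 12/13z)/(1 − 1/13z).

Boundary: |R(x)|=1, x<0.
x=-0.69: |R|=0.3448
R=−1: 1+12/13x = −1+1/13x ⇒ -11/13x=2 ⇒ x=2/(-11/13)=-2.3636
Confirm numerically:
  x=-1.840: |R|=0.61186 <1
  x=-1.644: |R|=0.45944 <1
  x=-1.275: |R|=0.16112 <1
  x=-2.864: |R|=1.34695 >1
  x=-2.619: |R|=1.17985 >1
So |R|<1 on (-2.3636, 0).

(-2.3636,0); λ=-6 ⇒ h* = (26/11)/6 = 0.3939.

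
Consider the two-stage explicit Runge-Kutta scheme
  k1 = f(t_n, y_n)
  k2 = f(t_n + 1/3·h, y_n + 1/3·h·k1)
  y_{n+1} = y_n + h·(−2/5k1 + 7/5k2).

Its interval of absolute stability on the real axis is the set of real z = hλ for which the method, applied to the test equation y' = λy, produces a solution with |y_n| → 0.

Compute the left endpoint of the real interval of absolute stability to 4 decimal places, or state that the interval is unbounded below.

z* = -2.1429.

With y'=λy (z=hλ):
  k1=λy_n ⇒ h·k1=z·y_n;  k2=λ(1+1/3z)y_n ⇒ h·k2=z(1+1/3z)y_n
  y_{n+1}/y_n = 1 − 2/5z + 7/5z(1+1/3z) = 1 + z + 7/15z²
  so R(z) = 1 + z + 7/15z².

Solve |R(x)|<1 on ℝ⁻.
x=-1.62: |R|=0.6047
R=1: x+7/15x²=0 ⇒ x=−15/7=-2.1429; min R=1−1/(4·7/15)=0.4643>−1
Confirm numerically:
  x=-1.895: |R|=0.78081 <1
  x=-1.889: |R|=0.77622 <1
  x=-1.411: |R|=0.51810 <1
  x=-1.208: |R|=0.47299 <1
  x=-2.575: |R|=1.51929 >1
  x=-2.299: |R|=1.16752 >1
  x=-2.186: |R|=1.04401 >1
So |R|<1 on (-2.1429, 0).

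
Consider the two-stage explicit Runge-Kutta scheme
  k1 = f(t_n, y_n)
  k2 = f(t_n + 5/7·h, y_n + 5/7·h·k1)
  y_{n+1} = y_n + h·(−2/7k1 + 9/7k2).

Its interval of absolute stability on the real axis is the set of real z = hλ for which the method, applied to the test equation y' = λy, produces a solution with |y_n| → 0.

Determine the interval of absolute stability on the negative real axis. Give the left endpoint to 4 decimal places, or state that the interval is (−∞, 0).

Test eqn y'=λy, z=hλ:
  k1=λy_n ⇒ h·k1=z·y_n;  k2=λ(1+5/7z)y_n ⇒ h·k2=z(1+5/7z)y_n
  y_{n+1}/y_n = 1 − 2/7z + 9/7z(1+5/7z) = 1 + z + 45/49z²
  Hence R(z) = 1 + z + 45/49z².

Boundary: |R(x)|=1, x<0.
x=-1.22: |R|=1.1469
R=1: x+45/49x²=0 ⇒ x=−49/45=-1.0889; min R=1−1/(4·45/49)=0.7278>−1
Confirm numerically:
  x=-0.657: |R|=0.73941 <1
  x=-0.622: |R|=0.73330 <1
  x=-0.598: |R|=0.73041 <1
  x=-0.579: |R|=0.72887 <1
  x=-1.306: |R|=1.26040 >1
  x=-1.280: |R|=1.22465 >1
Interval (-1.0889, 0).

(-1.0889, 0).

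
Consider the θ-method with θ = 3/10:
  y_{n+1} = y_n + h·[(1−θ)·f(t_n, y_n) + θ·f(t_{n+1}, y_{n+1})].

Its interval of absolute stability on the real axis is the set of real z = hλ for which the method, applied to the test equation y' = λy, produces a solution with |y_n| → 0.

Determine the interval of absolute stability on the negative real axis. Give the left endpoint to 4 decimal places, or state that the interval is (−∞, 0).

z∈(-5.0000,0).

With y'=λy (z=hλ):
  y_{n+1} = y_n + z·[7/10·y_n + 3/10·y_{n+1}] ⇒ (1 − 3/10z)y_{n+1} = (1 + 7/10z)y_n
  R(z) = (1 + 7/10z)/(1 − 3/10z).

Find x<0 with |R(x)|<1.
x=-1.59: |R|=0.0765
R=−1: 1+7/10x = −1+3/10x ⇒ -2/5x=2 ⇒ x=2/(-2/5)=-5.0000
Confirm numerically:
  x=-4.901: |R|=0.98397 <1
  x=-4.631: |R|=0.93822 <1
  x=-3.685: |R|=0.75018 <1
  x=-2.956: |R|=0.56667 <1
  x=-5.328: |R|=1.05049 >1
  x=-5.116: |R|=1.01831 >1
  x=-5.094: |R|=1.01487 >1
So |R|<1 on (-5.0000, 0).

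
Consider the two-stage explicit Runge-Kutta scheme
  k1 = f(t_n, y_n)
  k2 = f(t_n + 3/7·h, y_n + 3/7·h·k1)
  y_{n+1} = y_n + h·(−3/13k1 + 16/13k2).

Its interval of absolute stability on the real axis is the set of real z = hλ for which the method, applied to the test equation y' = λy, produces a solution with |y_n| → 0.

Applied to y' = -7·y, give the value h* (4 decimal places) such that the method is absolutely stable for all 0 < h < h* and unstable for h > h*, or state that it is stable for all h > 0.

(-1.8958,0); λ=-7 ⇒ h* = (91/48)/7 = 0.2708.

Set f=λy, z=hλ:
  k1=λy_n ⇒ h·k1=z·y_n;  k2=λ(1+3/7z)y_n ⇒ h·k2=z(1+3/7z)y_n
  y_{n+1}/y_n = 1 − 3/13z + 16/13z(1+3/7z) = 1 + z + 48/91z²
  Hence R(z) = 1 + z + 48/91z².

Find x<0 with |R(x)|<1.
x=-0.91: |R|=0.5268
R=1: x+48/91x²=0 ⇒ x=−91/48=-1.8958; min R=1−1/(4·48/91)=0.5260>−1
Confirm numerically:
  x=-1.752: |R|=0.86708 <1
  x=-1.713: |R|=0.83480 <1
  x=-1.692: |R|=0.81808 <1
  x=-1.154: |R|=0.54844 <1
  x=-2.451: |R|=1.71774 >1
  x=-1.951: |R|=1.05677 >1
So |R|<1 on (-1.8958, 0).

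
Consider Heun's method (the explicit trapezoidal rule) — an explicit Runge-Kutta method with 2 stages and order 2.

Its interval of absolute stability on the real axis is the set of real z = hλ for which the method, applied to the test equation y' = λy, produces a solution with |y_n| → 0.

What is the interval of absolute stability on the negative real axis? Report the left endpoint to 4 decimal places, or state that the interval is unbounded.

With y'=λy (z=hλ):
  order 2, 2-stage ⇒ R(z)=1+z+z^2/2
  (e.g. R(-1.74)=0.77380, |R|=0.77380)

Solve |R(x)|<1 on ℝ⁻.
x=-1.74: |R|=0.7738
|R(-2.13)|=1.1384 |R(-1.71)|=0.7520 |R(-0.93)|=0.5025
Bisect:
  x_lo=-2.8799 |R|=2.2670  x_hi=-0.3091 |R|=0.7387
  mid=-1.59450 |R|=0.67672 →hi
  mid=-2.23719 |R|=1.26532 →lo
  mid=-1.91585 |R|=0.91939 →hi
  mid=-2.07652 |R|=1.07945 →lo
  mid=-1.99618 |R|=0.99619 →hi
  mid=-2.03635 |R|=1.03701 →lo
  mid=-2.01627 |R|=1.01640 →lo
  ...
  [-2.00011,-1.99995] ⇒ x*=-2.0000
So |R|<1 on (-2.0000, 0).

(-2.0000, 0).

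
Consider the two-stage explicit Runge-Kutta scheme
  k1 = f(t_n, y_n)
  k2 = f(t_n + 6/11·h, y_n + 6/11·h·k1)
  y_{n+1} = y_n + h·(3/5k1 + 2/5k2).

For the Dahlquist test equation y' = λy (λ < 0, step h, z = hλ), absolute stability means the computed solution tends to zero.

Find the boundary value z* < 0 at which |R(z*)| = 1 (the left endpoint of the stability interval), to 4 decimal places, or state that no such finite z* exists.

z* = -4.5833.

With y'=λy (z=hλ):
  k1=λy_n ⇒ h·k1=z·y_n;  k2=λ(1+6/11z)y_n ⇒ h·k2=z(1+6/11z)y_n
  y_{n+1}/y_n = 1 + 3/5z + 2/5z(1+6/11z) = 1 + z + 12/55z²
  ⇒ R(z) = 1 + z + 12/55z².

Find x<0 with |R(x)|<1.
x=-0.96: |R|=0.2411
R=1: x+12/55x²=0 ⇒ x=−55/12=-4.5833; min R=1−1/(4·12/55)=-0.1458>−1
Confirm numerically:
  x=-4.303: |R|=0.73681 <1
  x=-4.236: |R|=0.67899 <1
  x=-3.253: |R|=0.05580 <1
  x=-4.934: |R|=1.37750 >1
  x=-4.703: |R|=1.12279 >1
  x=-4.642: |R|=1.05942 >1
Stable set (-4.5833, 0).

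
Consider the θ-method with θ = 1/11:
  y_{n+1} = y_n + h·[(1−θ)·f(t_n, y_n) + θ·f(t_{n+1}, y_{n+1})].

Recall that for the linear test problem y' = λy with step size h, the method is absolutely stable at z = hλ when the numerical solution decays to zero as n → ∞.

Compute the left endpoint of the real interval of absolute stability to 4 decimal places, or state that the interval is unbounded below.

Set f=λy, z=hλ:
  y_{n+1} = y_n + z·[10/11·y_n + 1/11·y_{n+1}] ⇒ (1 − 1/11z)y_{n+1} = (1 + 10/11z)y_n
  so R(z) = (1 + 10/11z)/(1 − 1/11z).

Solve |R(x)|<1 on ℝ⁻.
x=-1.27: |R|=0.1385
R=−1: 1+10/11x = −1+1/11x ⇒ -9/11x=2 ⇒ x=2/(-9/11)=-2.4444
Confirm numerically:
  x=-2.204: |R|=0.83611 <1
  x=-1.858: |R|=0.58952 <1
  x=-1.280: |R|=0.14658 <1
  x=-3.004: |R|=1.35961 >1
  x=-2.749: |R|=1.19936 >1
  x=-2.708: |R|=1.17304 >1
So |R|<1 on (-2.4444, 0).

left endpoint -2.4444.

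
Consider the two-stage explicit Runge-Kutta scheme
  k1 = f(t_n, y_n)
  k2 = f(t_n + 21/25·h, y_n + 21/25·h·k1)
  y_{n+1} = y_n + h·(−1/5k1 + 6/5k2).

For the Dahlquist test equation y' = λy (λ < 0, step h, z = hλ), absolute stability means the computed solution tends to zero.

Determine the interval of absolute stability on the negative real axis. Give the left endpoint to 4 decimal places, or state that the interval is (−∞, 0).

z∈(-0.9921,0).

Test eqn y'=λy, z=hλ:
  k1=λy_n ⇒ h·k1=z·y_n;  k2=λ(1+21/25z)y_n ⇒ h·k2=z(1+21/25z)y_n
  y_{n+1}/y_n = 1 − 1/5z + 6/5z(1+21/25z) = 1 + z + 126/125z²
  ⇒ R(z) = 1 + z + 126/125z².

Need |R(x)|<1, x<0.
x=-0.97: |R|=0.9784
R=1: x+126/125x²=0 ⇒ x=−125/126=-0.9921; min R=1−1/(4·126/125)=0.7520>−1
Confirm numerically:
  x=-0.926: |R|=0.93834 <1
  x=-0.829: |R|=0.86374 <1
  x=-0.819: |R|=0.85713 <1
  x=-0.512: |R|=0.75224 <1
  x=-1.368: |R|=1.51840 >1
  x=-1.277: |R|=1.36677 >1
Interval (-0.9921, 0).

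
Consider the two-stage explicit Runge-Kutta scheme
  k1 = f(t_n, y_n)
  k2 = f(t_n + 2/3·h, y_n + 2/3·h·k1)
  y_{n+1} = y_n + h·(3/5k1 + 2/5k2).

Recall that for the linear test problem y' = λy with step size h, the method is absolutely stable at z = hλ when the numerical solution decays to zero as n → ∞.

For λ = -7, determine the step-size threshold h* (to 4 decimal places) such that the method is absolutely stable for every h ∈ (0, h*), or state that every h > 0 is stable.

(-3.7500,0); λ=-7 ⇒ h* = (15/4)/7 = 0.5357.

On y'=λy, z=hλ:
  k1=λy_n ⇒ h·k1=z·y_n;  k2=λ(1+2/3z)y_n ⇒ h·k2=z(1+2/3z)y_n
  y_{n+1}/y_n = 1 + 3/5z + 2/5z(1+2/3z) = 1 + z + 4/15z²
  ⇒ R(z) = 1 + z + 4/15z².

Boundary: |R(x)|=1, x<0.
x=-1.4: |R|=0.1227
R=1: x+4/15x²=0 ⇒ x=−15/4=-3.7500; min R=1−1/(4·4/15)=0.0625>−1
Confirm numerically:
  x=-3.328: |R|=0.62549 <1
  x=-2.818: |R|=0.29963 <1
  x=-1.963: |R|=0.06457 <1
  x=-1.754: |R|=0.06640 <1
  x=-4.109: |R|=1.39337 >1
  x=-3.979: |R|=1.24298 >1
  x=-3.897: |R|=1.15276 >1
Interval (-3.7500, 0).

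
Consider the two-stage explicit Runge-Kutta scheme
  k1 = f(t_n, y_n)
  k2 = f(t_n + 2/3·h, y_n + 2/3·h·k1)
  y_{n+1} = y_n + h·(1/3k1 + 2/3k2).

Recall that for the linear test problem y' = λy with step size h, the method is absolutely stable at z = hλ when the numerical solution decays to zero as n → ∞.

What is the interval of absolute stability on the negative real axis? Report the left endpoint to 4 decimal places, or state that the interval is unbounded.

Set f=λy, z=hλ:
  k1=λy_n ⇒ h·k1=z·y_n;  k2=λ(1+2/3z)y_n ⇒ h·k2=z(1+2/3z)y_n
  y_{n+1}/y_n = 1 + 1/3z + 2/3z(1+2/3z) = 1 + z + 4/9z²
  so R(z) = 1 + z + 4/9z².

Find x<0 with |R(x)|<1.
x=-0.46: |R|=0.6340
R=1: x+4/9x²=0 ⇒ x=−9/4=-2.2500; min R=1−1/(4·4/9)=0.4375>−1
Confirm numerically:
  x=-1.837: |R|=0.66281 <1
  x=-1.350: |R|=0.46000 <1
  x=-1.309: |R|=0.45255 <1
  x=-0.959: |R|=0.44975 <1
  x=-2.740: |R|=1.59671 >1
  x=-2.322: |R|=1.07430 >1
So |R|<1 on (-2.2500, 0).

z∈(-2.2500,0).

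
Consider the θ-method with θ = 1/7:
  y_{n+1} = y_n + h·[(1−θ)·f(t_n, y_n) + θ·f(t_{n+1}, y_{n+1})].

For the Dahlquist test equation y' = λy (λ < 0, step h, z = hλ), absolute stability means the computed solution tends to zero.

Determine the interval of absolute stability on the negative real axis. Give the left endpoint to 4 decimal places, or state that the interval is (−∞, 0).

z∈(-2.8000,0).

With y'=λy (z=hλ):
  y_{n+1} = y_n + z·[6/7·y_n + 1/7·y_{n+1}] ⇒ (1 − 1/7z)y_{n+1} = (1 + 6/7z)y_n
  Hence R(z) = (1 + 6/7z)/(1 − 1/7z).

Boundary: |R(x)|=1, x<0.
x=-1.27: |R|=0.0750
R=−1: 1+6/7x = −1+1/7x ⇒ -5/7x=2 ⇒ x=2/(-5/7)=-2.8000
Confirm numerically:
  x=-1.563: |R|=0.27771 <1
  x=-1.515: |R|=0.24545 <1
  x=-1.304: |R|=0.09923 <1
  x=-2.903: |R|=1.05200 >1
  x=-2.864: |R|=1.03244 >1
Interval (-2.8000, 0).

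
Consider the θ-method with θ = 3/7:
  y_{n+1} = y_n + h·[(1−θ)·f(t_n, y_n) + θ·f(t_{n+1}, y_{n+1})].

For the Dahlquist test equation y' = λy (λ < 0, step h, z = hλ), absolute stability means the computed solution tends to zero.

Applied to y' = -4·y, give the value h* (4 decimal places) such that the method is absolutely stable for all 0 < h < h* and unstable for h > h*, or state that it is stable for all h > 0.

(-14.0000,0); λ=-4 ⇒ h* = (14)/4 = 3.5000.

With y'=λy (z=hλ):
  y_{n+1} = y_n + z·[4/7·y_n + 3/7·y_{n+1}] ⇒ (1 − 3/7z)y_{n+1} = (1 + 4/7z)y_n
  Hence R(z) = (1 + 4/7z)/(1 − 3/7z).

Need |R(x)|<1, x<0.
x=-0.83: |R|=0.3878
R=−1: 1+4/7x = −1+3/7x ⇒ -1/7x=2 ⇒ x=2/(-1/7)=-14.0000
Confirm numerically:
  x=-12.458: |R|=0.96525 <1
  x=-11.315: |R|=0.93442 <1
  x=-10.997: |R|=0.92491 <1
  x=-14.555: |R|=1.01095 >1
  x=-14.441: |R|=1.00876 >1
  x=-14.230: |R|=1.00463 >1
Interval (-14.0000, 0).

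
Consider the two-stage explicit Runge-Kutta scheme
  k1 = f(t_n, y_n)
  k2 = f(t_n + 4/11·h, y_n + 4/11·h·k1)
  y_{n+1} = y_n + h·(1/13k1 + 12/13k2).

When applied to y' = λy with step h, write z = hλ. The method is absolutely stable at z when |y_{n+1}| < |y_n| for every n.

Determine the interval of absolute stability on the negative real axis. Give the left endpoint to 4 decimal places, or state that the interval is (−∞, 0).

Test eqn y'=λy, z=hλ:
  k1=λy_n ⇒ h·k1=z·y_n;  k2=λ(1+4/11z)y_n ⇒ h·k2=z(1+4/11z)y_n
  y_{n+1}/y_n = 1 + 1/13z + 12/13z(1+4/11z) = 1 + z + 48/143z²
  ⇒ R(z) = 1 + z + 48/143z².

Find x<0 with |R(x)|<1.
x=-1.32: |R|=0.2649
R=1: x+48/143x²=0 ⇒ x=−143/48=-2.9792; min R=1−1/(4·48/143)=0.2552>−1
Confirm numerically:
  x=-2.505: |R|=0.60130 <1
  x=-1.878: |R|=0.30585 <1
  x=-1.311: |R|=0.26591 <1
  x=-3.376: |R|=1.44969 >1
  x=-3.071: |R|=1.09466 >1
  x=-3.003: |R|=1.02402 >1
Interval (-2.9792, 0).

(-2.9792, 0).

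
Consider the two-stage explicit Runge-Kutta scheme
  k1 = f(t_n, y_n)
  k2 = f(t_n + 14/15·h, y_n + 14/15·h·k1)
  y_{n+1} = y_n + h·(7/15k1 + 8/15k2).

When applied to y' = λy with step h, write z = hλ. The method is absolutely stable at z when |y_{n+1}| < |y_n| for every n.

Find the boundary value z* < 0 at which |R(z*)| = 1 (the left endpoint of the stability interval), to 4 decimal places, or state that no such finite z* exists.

left endpoint -2.0089.

On y'=λy, z=hλ:
  k1=λy_n ⇒ h·k1=z·y_n;  k2=λ(1+14/15z)y_n ⇒ h·k2=z(1+14/15z)y_n
  y_{n+1}/y_n = 1 + 7/15z + 8/15z(1+14/15z) = 1 + z + 112/225z²
  ⇒ R(z) = 1 + z + 112/225z².

Find x<0 with |R(x)|<1.
x=-0.49: |R|=0.6295
R=1: x+112/225x²=0 ⇒ x=−225/112=-2.0089; min R=1−1/(4·112/225)=0.4978>−1
Confirm numerically:
  x=-1.943: |R|=0.93624 <1
  x=-1.907: |R|=0.90324 <1
  x=-1.680: |R|=0.72493 <1
  x=-1.380: |R|=0.56797 <1
  x=-2.520: |R|=1.64109 >1
  x=-2.517: |R|=1.63657 >1
  x=-2.351: |R|=1.40032 >1
Interval (-2.0089, 0).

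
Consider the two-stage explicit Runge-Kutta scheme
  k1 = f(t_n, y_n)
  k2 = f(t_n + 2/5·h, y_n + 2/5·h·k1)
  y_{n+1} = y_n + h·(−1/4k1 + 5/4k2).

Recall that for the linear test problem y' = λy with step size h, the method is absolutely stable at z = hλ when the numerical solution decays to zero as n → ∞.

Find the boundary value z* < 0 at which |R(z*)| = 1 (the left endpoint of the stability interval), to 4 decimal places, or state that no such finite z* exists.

On y'=λy, z=hλ:
  k1=λy_n ⇒ h·k1=z·y_n;  k2=λ(1+2/5z)y_n ⇒ h·k2=z(1+2/5z)y_n
  y_{n+1}/y_n = 1 − 1/4z + 5/4z(1+2/5z) = 1 + z + 1/2z²
  R(z) = 1 + z + 1/2z².

Solve |R(x)|<1 on ℝ⁻.
x=-1.53: |R|=0.6404
R=1: x+1/2x²=0 ⇒ x=−2=-2.0000; min R=1−1/(4·1/2)=0.5000>−1
Confirm numerically:
  x=-1.827: |R|=0.84196 <1
  x=-1.723: |R|=0.76136 <1
  x=-1.508: |R|=0.62903 <1
  x=-0.959: |R|=0.50084 <1
  x=-2.366: |R|=1.43298 >1
  x=-2.344: |R|=1.40317 >1
So |R|<1 on (-2.0000, 0).

z* = -2.0000.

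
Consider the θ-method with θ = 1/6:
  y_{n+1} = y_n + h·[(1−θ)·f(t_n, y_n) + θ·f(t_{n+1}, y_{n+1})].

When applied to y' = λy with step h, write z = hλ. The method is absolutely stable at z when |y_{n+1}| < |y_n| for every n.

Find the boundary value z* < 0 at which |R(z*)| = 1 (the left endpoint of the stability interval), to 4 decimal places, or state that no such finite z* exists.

left endpoint -3.0000.

Set f=λy, z=hλ:
  y_{n+1} = y_n + z·[5/6·y_n + 1/6·y_{n+1}] ⇒ (1 − 1/6z)y_{n+1} = (1 + 5/6z)y_n
  Hence R(z) = (1 + 5/6z)/(1 − 1/6z).

Solve |R(x)|<1 on ℝ⁻.
x=-1.13: |R|=0.0491
R=−1: 1+5/6x = −1+1/6x ⇒ -2/3x=2 ⇒ x=2/(-2/3)=-3.0000
Confirm numerically:
  x=-2.341: |R|=0.68397 <1
  x=-2.205: |R|=0.61243 <1
  x=-1.401: |R|=0.13579 <1
  x=-1.268: |R|=0.04678 <1
  x=-3.498: |R|=1.20973 >1
  x=-3.119: |R|=1.05220 >1
Interval (-3.0000, 0).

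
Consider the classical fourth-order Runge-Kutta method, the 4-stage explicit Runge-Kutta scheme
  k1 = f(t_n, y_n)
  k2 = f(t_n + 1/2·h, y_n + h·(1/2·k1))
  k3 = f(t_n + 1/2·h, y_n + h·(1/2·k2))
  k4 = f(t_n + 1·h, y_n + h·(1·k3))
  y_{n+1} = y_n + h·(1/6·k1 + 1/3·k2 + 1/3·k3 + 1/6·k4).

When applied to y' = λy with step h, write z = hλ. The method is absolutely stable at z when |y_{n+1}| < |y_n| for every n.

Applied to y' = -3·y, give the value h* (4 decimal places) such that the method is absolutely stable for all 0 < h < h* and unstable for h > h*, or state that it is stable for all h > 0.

(-2.7853,0); λ=-3 ⇒ h* = 0.9284.

Set f=λy, z=hλ:
  order 4, 4-stage ⇒ R(z)=1+z+z^2/2+z^3/6+z^4/24
  (e.g. R(-0.86)=0.42658, |R|=0.42658)

Solve |R(x)|<1 on ℝ⁻.
x=-0.86: |R|=0.4266
|R(-2.65)|=0.8145 |R(-2.58)|=0.7321 |R(-2.03)|=0.3438
Bisect:
  x_lo=-3.3779 |R|=2.3281  x_hi=-0.2493 |R|=0.7794
  mid=-1.81356 |R|=0.28754 →hi
  mid=-2.59572 |R|=0.74983 →hi
  mid=-2.98679 |R|=1.34880 →lo
  mid=-2.79125 |R|=1.00902 →lo
  mid=-2.69349 |R|=0.87018 →hi
  mid=-2.74237 |R|=0.93719 →hi
  mid=-2.76681 |R|=0.97249 →hi
  ...
  [-2.78534,-2.78514] ⇒ x*=-2.7853
So |R|<1 on (-2.7853, 0).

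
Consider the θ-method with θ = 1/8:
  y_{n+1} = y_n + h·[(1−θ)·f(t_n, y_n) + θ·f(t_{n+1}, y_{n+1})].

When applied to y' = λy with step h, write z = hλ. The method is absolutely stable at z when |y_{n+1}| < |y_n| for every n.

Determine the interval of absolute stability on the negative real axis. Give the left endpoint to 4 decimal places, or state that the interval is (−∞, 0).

Set f=λy, z=hλ:
  y_{n+1} = y_n + z·[7/8·y_n + 1/8·y_{n+1}] ⇒ (1 − 1/8z)y_{n+1} = (1 + 7/8z)y_n
  so R(z) = (1 + 7/8z)/(1 − 1/8z).

Boundary: |R(x)|=1, x<0.
x=-1.3: |R|=0.1183
R=−1: 1+7/8x = −1+1/8x ⇒ -3/4x=2 ⇒ x=2/(-3/4)=-2.6667
Confirm numerically:
  x=-2.093: |R|=0.65897 <1
  x=-1.698: |R|=0.40070 <1
  x=-1.171: |R|=0.02148 <1
  x=-2.994: |R|=1.17864 >1
  x=-2.812: |R|=1.08065 >1
So |R|<1 on (-2.6667, 0).

(-2.6667, 0).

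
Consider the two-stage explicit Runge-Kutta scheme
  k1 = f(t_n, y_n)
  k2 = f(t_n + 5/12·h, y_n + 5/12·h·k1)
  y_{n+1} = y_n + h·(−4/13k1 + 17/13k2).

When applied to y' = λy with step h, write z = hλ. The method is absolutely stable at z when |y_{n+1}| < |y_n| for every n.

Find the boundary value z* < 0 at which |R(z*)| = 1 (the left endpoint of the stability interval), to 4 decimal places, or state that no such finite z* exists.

z* = -1.8353.

Test eqn y'=λy, z=hλ:
  k1=λy_n ⇒ h·k1=z·y_n;  k2=λ(1+5/12z)y_n ⇒ h·k2=z(1+5/12z)y_n
  y_{n+1}/y_n = 1 − 4/13z + 17/13z(1+5/12z) = 1 + z + 85/156z²
  Hence R(z) = 1 + z + 85/156z².

Boundary: |R(x)|=1, x<0.
x=-1.02: |R|=0.5469
R=1: x+85/156x²=0 ⇒ x=−156/85=-1.8353; min R=1−1/(4·85/156)=0.5412>−1
Confirm numerically:
  x=-1.472: |R|=0.70862 <1
  x=-1.282: |R|=0.61351 <1
  x=-1.031: |R|=0.54818 <1
  x=-2.432: |R|=1.79071 >1
  x=-1.938: |R|=1.10845 >1
Interval (-1.8353, 0).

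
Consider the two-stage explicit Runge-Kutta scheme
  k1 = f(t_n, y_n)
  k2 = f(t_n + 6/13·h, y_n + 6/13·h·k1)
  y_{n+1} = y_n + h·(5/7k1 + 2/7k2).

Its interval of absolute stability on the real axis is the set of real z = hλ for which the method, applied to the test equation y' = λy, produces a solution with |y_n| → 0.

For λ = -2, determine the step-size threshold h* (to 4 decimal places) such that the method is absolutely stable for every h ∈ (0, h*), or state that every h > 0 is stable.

(-7.5833,0); λ=-2 ⇒ h* = (91/12)/2 = 3.7917.

Set f=λy, z=hλ:
  k1=λy_n ⇒ h·k1=z·y_n;  k2=λ(1+6/13z)y_n ⇒ h·k2=z(1+6/13z)y_n
  y_{n+1}/y_n = 1 + 5/7z + 2/7z(1+6/13z) = 1 + z + 12/91z²
  Hence R(z) = 1 + z + 12/91z².

Solve |R(x)|<1 on ℝ⁻.
x=-1.05: |R|=0.0954
R=1: x+12/91x²=0 ⇒ x=−91/12=-7.5833; min R=1−1/(4·12/91)=-0.8958>−1
Confirm numerically:
  x=-7.406: |R|=0.82681 <1
  x=-6.711: |R|=0.22801 <1
  x=-3.407: |R|=0.87632 <1
  x=-3.064: |R|=0.82601 <1
  x=-8.126: |R|=1.58150 >1
  x=-7.934: |R|=1.36688 >1
  x=-7.872: |R|=1.29966 >1
Interval (-7.5833, 0).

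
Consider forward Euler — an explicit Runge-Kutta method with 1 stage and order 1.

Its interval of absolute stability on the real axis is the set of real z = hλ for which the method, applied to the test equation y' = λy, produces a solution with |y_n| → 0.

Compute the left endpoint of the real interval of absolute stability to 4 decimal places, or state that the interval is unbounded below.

With y'=λy (z=hλ):
  order 1, 1-stage ⇒ R(z)=1+z
  (e.g. R(-0.85)=0.15000, |R|=0.15000)

Boundary: |R(x)|=1, x<0.
x=-0.85: |R|=0.1500
|R(-2.18)|=1.1800 |R(-1.37)|=0.3700 |R(-0.84)|=0.1600
Bisect:
  x_lo=-2.4296 |R|=1.4296  x_hi=-0.2788 |R|=0.7212
  mid=-1.35420 |R|=0.35420 →hi
  mid=-1.89189 |R|=0.89189 →hi
  mid=-2.16074 |R|=1.16074 →lo
  mid=-2.02631 |R|=1.02631 →lo
  mid=-1.95910 |R|=0.95910 →hi
  mid=-1.99271 |R|=0.99271 →hi
  mid=-2.00951 |R|=1.00951 →lo
  mid=-2.00111 |R|=1.00111 →lo
  mid=-1.99691 |R|=0.99691 →hi
  mid=-1.99901 |R|=0.99901 →hi
  ...
  [-2.00006,-1.99993] ⇒ x*=-2.0000
Stable set (-2.0000, 0).

left endpoint -2.0000.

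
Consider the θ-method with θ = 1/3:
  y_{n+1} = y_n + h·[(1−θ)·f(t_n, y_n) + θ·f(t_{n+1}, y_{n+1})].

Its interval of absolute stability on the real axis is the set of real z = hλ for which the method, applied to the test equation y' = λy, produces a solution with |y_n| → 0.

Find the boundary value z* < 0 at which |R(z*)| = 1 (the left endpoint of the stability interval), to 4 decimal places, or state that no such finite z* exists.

left endpoint -6.0000.

With y'=λy (z=hλ):
  y_{n+1} = y_n + z·[2/3·y_n + 1/3·y_{n+1}] ⇒ (1 − 1/3z)y_{n+1} = (1 + 2/3z)y_n
  ⇒ R(z) = (1 + 2/3z)/(1 − 1/3z).

Boundary: |R(x)|=1, x<0.
x=-0.99: |R|=0.2556
R=−1: 1+2/3x = −1+1/3x ⇒ -1/3x=2 ⇒ x=2/(-1/3)=-6.0000
Confirm numerically:
  x=-4.983: |R|=0.87260 <1
  x=-3.812: |R|=0.67880 <1
  x=-3.233: |R|=0.55607 <1
  x=-3.038: |R|=0.50944 <1
  x=-6.533: |R|=1.05591 >1
  x=-6.500: |R|=1.05263 >1
Interval (-6.0000, 0).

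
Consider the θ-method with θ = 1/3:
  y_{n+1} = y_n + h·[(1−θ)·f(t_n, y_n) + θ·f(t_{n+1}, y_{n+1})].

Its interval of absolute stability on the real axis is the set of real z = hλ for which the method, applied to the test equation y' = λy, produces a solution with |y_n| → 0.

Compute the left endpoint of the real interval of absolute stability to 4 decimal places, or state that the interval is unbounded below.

With y'=λy (z=hλ):
  y_{n+1} = y_n + z·[2/3·y_n + 1/3·y_{n+1}] ⇒ (1 − 1/3z)y_{n+1} = (1 + 2/3z)y_n
  ⇒ R(z) = (1 + 2/3z)/(1 − 1/3z).

Need |R(x)|<1, x<0.
x=-1.73: |R|=0.0973
R=−1: 1+2/3x = −1+1/3x ⇒ -1/3x=2 ⇒ x=2/(-1/3)=-6.0000
Confirm numerically:
  x=-5.531: |R|=0.94502 <1
  x=-3.582: |R|=0.63263 <1
  x=-2.578: |R|=0.38652 <1
  x=-2.563: |R|=0.38217 <1
  x=-6.495: |R|=1.05213 >1
  x=-6.100: |R|=1.01099 >1
Stable set (-6.0000, 0).

left endpoint -6.0000.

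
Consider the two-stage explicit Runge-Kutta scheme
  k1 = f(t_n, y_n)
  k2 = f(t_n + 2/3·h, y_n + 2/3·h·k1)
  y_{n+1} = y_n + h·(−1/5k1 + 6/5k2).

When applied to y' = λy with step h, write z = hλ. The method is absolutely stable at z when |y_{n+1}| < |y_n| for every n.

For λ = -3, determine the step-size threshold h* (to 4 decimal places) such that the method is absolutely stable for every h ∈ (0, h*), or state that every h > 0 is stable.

(-1.2500,0); λ=-3 ⇒ h* = (5/4)/3 = 0.4167.

Set f=λy, z=hλ:
  k1=λy_n ⇒ h·k1=z·y_n;  k2=λ(1+2/3z)y_n ⇒ h·k2=z(1+2/3z)y_n
  y_{n+1}/y_n = 1 − 1/5z + 6/5z(1+2/3z) = 1 + z + 4/5z²
  ⇒ R(z) = 1 + z + 4/5z².

Need |R(x)|<1, x<0.
x=-0.44: |R|=0.7149
R=1: x+4/5x²=0 ⇒ x=−5/4=-1.2500; min R=1−1/(4·4/5)=0.6875>−1
Confirm numerically:
  x=-1.217: |R|=0.96787 <1
  x=-1.113: |R|=0.87802 <1
  x=-1.031: |R|=0.81937 <1
  x=-0.518: |R|=0.69666 <1
  x=-1.594: |R|=1.43867 >1
  x=-1.395: |R|=1.16182 >1
Stable set (-1.2500, 0).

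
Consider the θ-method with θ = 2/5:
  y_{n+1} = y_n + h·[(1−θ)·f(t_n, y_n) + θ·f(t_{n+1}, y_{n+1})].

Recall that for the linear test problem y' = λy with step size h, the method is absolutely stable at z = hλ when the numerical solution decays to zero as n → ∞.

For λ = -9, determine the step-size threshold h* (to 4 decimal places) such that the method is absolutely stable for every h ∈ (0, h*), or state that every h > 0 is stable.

(-10.0000,0); λ=-9 ⇒ h* = (10)/9 = 1.1111.

Test eqn y'=λy, z=hλ:
  y_{n+1} = y_n + z·[3/5·y_n + 2/5·y_{n+1}] ⇒ (1 − 2/5z)y_{n+1} = (1 + 3/5z)y_n
  R(z) = (1 + 3/5z)/(1 − 2/5z).

Need |R(x)|<1, x<0.
x=-1.36: |R|=0.1192
R=−1: 1+3/5x = −1+2/5x ⇒ -1/5x=2 ⇒ x=2/(-1/5)=-10.0000
Confirm numerically:
  x=-9.756: |R|=0.99005 <1
  x=-9.537: |R|=0.98077 <1
  x=-8.024: |R|=0.90612 <1
  x=-4.205: |R|=0.56786 <1
  x=-10.536: |R|=1.02056 >1
  x=-10.370: |R|=1.01437 >1
Interval (-10.0000, 0).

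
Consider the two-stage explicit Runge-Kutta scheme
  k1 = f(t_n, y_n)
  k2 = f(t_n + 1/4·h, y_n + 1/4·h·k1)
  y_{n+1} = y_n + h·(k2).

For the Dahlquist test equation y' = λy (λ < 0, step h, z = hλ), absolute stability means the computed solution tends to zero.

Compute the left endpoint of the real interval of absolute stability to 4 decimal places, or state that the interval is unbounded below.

left endpoint -4.0000.

Set f=λy, z=hλ:
  k1=λy_n ⇒ h·k1=z·y_n;  k2=λ(1+1/4z)y_n ⇒ h·k2=z(1+1/4z)y_n
  y_{n+1}/y_n = 1 + z(1+1/4z) = 1 + z + 1/4z²
  so R(z) = 1 + z + 1/4z².

Boundary: |R(x)|=1, x<0.
x=-1.05: |R|=0.2256
R=1: x+1/4x²=0 ⇒ x=−4=-4.0000; min R=1−1/(4·1/4)=0.0000>−1
Confirm numerically:
  x=-3.595: |R|=0.63601 <1
  x=-3.306: |R|=0.42641 <1
  x=-2.477: |R|=0.05688 <1
  x=-1.828: |R|=0.00740 <1
  x=-4.466: |R|=1.52029 >1
  x=-4.098: |R|=1.10040 >1
  x=-4.060: |R|=1.06090 >1
Stable set (-4.0000, 0).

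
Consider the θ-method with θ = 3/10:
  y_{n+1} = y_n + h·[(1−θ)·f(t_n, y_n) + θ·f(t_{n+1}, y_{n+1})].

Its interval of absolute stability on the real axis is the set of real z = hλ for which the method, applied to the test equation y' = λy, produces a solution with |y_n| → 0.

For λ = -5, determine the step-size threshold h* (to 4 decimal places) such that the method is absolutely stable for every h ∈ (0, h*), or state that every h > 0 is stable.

(-5.0000,0); λ=-5 ⇒ h* = (5)/5 = 1.0000.

Test eqn y'=λy, z=hλ:
  y_{n+1} = y_n + z·[7/10·y_n + 3/10·y_{n+1}] ⇒ (1 − 3/10z)y_{n+1} = (1 + 7/10z)y_n
  ⇒ R(z) = (1 + 7/10z)/(1 − 3/10z).

Solve |R(x)|<1 on ℝ⁻.
x=-1.24: |R|=0.0962
R=−1: 1+7/10x = −1+3/10x ⇒ -2/5x=2 ⇒ x=2/(-2/5)=-5.0000
Confirm numerically:
  x=-4.022: |R|=0.82271 <1
  x=-2.780: |R|=0.51581 <1
  x=-2.736: |R|=0.50264 <1
  x=-5.500: |R|=1.07547 >1
  x=-5.211: |R|=1.03293 >1
Interval (-5.0000, 0).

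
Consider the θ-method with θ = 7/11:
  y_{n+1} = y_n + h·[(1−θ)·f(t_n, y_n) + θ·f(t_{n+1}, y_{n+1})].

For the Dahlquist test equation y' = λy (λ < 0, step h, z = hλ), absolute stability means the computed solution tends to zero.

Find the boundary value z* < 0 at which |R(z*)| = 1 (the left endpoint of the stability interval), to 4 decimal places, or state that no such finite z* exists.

(−∞, 0) — no finite endpoint.

On y'=λy, z=hλ:
  y_{n+1} = y_n + z·[4/11·y_n + 7/11·y_{n+1}] ⇒ (1 − 7/11z)y_{n+1} = (1 + 4/11z)y_n
  R(z) = (1 + 4/11z)/(1 − 7/11z).

Boundary: |R(x)|=1, x<0.
x=-1.32: |R|=0.2826
x=-2: |R|=0.1200
x=-10: |R|=0.3580
x=-100: |R|=0.5471
θ=7/11≥1/2 ⇒ |1+4/11x|<|1−7/11x| ∀x<0 ⇒ stable on all of ℝ⁻.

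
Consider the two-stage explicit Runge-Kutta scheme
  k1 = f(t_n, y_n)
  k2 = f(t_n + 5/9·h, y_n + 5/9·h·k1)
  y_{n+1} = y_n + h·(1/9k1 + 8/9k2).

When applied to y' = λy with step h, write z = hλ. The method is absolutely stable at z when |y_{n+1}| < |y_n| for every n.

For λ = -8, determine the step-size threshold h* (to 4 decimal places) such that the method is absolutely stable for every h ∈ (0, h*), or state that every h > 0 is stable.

(-2.0250,0); λ=-8 ⇒ h* = (81/40)/8 = 0.2531.

Set f=λy, z=hλ:
  k1=λy_n ⇒ h·k1=z·y_n;  k2=λ(1+5/9z)y_n ⇒ h·k2=z(1+5/9z)y_n
  y_{n+1}/y_n = 1 + 1/9z + 8/9z(1+5/9z) = 1 + z + 40/81z²
  R(z) = 1 + z + 40/81z².

Solve |R(x)|<1 on ℝ⁻.
x=-1.39: |R|=0.5641
R=1: x+40/81x²=0 ⇒ x=−81/40=-2.0250; min R=1−1/(4·40/81)=0.4938>−1
Confirm numerically:
  x=-1.908: |R|=0.88976 <1
  x=-1.529: |R|=0.62549 <1
  x=-1.223: |R|=0.51563 <1
  x=-0.822: |R|=0.51167 <1
  x=-2.508: |R|=1.59820 >1
  x=-2.480: |R|=1.55723 >1
  x=-2.095: |R|=1.07242 >1
So |R|<1 on (-2.0250, 0).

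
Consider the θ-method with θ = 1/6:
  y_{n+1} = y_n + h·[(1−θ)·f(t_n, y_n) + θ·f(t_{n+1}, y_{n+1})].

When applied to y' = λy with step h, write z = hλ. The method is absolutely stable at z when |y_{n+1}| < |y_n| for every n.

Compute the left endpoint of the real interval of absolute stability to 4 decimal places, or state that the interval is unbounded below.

left endpoint -3.0000.

With y'=λy (z=hλ):
  y_{n+1} = y_n + z·[5/6·y_n + 1/6·y_{n+1}] ⇒ (1 − 1/6z)y_{n+1} = (1 + 5/6z)y_n
  ⇒ R(z) = (1 + 5/6z)/(1 − 1/6z).

Find x<0 with |R(x)|<1.
x=-1.6: |R|=0.2632
R=−1: 1+5/6x = −1+1/6x ⇒ -2/3x=2 ⇒ x=2/(-2/3)=-3.0000
Confirm numerically:
  x=-2.030: |R|=0.51681 <1
  x=-1.696: |R|=0.32225 <1
  x=-1.341: |R|=0.09604 <1
  x=-3.453: |R|=1.19169 >1
  x=-3.105: |R|=1.04613 >1
So |R|<1 on (-3.0000, 0).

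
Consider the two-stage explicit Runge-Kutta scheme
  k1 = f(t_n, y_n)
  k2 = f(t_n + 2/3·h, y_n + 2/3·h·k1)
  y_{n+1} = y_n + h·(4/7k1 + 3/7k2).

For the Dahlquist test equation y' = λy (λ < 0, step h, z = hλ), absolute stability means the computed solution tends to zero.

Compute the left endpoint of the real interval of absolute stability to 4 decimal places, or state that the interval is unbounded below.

z* = -3.5000.

With y'=λy (z=hλ):
  k1=λy_n ⇒ h·k1=z·y_n;  k2=λ(1+2/3z)y_n ⇒ h·k2=z(1+2/3z)y_n
  y_{n+1}/y_n = 1 + 4/7z + 3/7z(1+2/3z) = 1 + z + 2/7z²
  Hence R(z) = 1 + z + 2/7z².

Boundary: |R(x)|=1, x<0.
x=-0.66: |R|=0.4645
R=1: x+2/7x²=0 ⇒ x=−7/2=-3.5000; min R=1−1/(4·2/7)=0.1250>−1
Confirm numerically:
  x=-3.451: |R|=0.95169 <1
  x=-3.349: |R|=0.85551 <1
  x=-2.801: |R|=0.44060 <1
  x=-4.074: |R|=1.66814 >1
  x=-3.896: |R|=1.44080 >1
Interval (-3.5000, 0).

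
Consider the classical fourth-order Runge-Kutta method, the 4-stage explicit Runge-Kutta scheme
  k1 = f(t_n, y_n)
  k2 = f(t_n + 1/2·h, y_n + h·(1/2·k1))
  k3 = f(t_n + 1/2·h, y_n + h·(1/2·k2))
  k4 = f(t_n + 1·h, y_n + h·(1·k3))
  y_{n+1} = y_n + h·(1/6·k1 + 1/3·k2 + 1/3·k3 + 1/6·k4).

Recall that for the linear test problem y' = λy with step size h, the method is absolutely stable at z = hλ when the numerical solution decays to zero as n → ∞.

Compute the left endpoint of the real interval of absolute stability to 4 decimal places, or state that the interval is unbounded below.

left endpoint -2.7853.

Test eqn y'=λy, z=hλ:
  order 4, 4-stage ⇒ R(z)=1+z+z^2/2+z^3/6+z^4/24
  (e.g. R(-1.18)=0.32314, |R|=0.32314)

Need |R(x)|<1, x<0.
x=-1.18: |R|=0.3231
|R(-3.12)|=1.6336 |R(-2.86)|=1.1186 |R(-2.3)|=0.4832
Bisect:
  x_lo=-3.1439 |R|=1.6896  x_hi=-0.1857 |R|=0.8305
  mid=-1.66481 |R|=0.27203 →hi
  mid=-2.40434 |R|=0.56199 →hi
  mid=-2.77411 |R|=0.98327 →hi
  mid=-2.95900 |R|=1.29507 →lo
  mid=-2.86655 |R|=1.12959 →lo
  mid=-2.82033 |R|=1.05413 →lo
  mid=-2.79722 |R|=1.01813 →lo
  mid=-2.78567 |R|=1.00056 →lo
  mid=-2.77989 |R|=0.99188 →hi
  mid=-2.78278 |R|=0.99621 →hi
  ...
  [-2.78531,-2.78513] ⇒ x*=-2.7853
Interval (-2.7853, 0).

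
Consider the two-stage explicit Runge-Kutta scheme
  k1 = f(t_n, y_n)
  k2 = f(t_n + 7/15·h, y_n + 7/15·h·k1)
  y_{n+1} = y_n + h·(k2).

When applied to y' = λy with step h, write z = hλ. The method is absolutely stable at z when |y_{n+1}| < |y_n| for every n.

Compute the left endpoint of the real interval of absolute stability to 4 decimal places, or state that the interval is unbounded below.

left endpoint -2.1429.

Set f=λy, z=hλ:
  k1=λy_n ⇒ h·k1=z·y_n;  k2=λ(1+7/15z)y_n ⇒ h·k2=z(1+7/15z)y_n
  y_{n+1}/y_n = 1 + z(1+7/15z) = 1 + z + 7/15z²
  so R(z) = 1 + z + 7/15z².

Need |R(x)|<1, x<0.
x=-1.59: |R|=0.5898
R=1: x+7/15x²=0 ⇒ x=−15/7=-2.1429; min R=1−1/(4·7/15)=0.4643>−1
Confirm numerically:
  x=-1.864: |R|=0.75743 <1
  x=-1.708: |R|=0.65339 <1
  x=-0.951: |R|=0.47105 <1
  x=-0.873: |R|=0.48266 <1
  x=-2.509: |R|=1.42870 >1
  x=-2.254: |R|=1.11691 >1
So |R|<1 on (-2.1429, 0).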